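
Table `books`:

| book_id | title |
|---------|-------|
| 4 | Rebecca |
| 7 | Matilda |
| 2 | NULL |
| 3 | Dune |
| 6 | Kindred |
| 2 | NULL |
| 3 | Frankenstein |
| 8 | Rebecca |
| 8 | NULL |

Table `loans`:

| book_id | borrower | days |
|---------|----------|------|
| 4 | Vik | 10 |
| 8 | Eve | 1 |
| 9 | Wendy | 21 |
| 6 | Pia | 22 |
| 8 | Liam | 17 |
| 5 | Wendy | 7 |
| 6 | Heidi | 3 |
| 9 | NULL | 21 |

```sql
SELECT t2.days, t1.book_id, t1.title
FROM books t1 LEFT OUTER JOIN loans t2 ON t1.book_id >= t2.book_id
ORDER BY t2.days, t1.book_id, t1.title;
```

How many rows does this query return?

25

LEFT JOIN keeps every row from `books`; unmatched rows get NULL for `loans`'s columns.
Matching on t1.book_id >= t2.book_id.
- book_id=4: 1 matching t2 row(s), so 1 row(s) emitted.
- book_id=7: 4 matching t2 row(s), so 4 row(s) emitted.
- book_id=2: no t2 row matches, row kept with t2 columns NULL.
- book_id=3: no t2 row matches, row kept with t2 columns NULL.
- book_id=6: 4 matching t2 row(s), so 4 row(s) emitted.
- book_id=2: no t2 row matches, row kept with t2 columns NULL.
- book_id=3: no t2 row matches, row kept with t2 columns NULL.
- book_id=8: 6 matching t2 row(s), so 6 row(s) emitted.
- book_id=8: 6 matching t2 row(s), so 6 row(s) emitted.
Total: 21 matched + 4 padded = 25 rows.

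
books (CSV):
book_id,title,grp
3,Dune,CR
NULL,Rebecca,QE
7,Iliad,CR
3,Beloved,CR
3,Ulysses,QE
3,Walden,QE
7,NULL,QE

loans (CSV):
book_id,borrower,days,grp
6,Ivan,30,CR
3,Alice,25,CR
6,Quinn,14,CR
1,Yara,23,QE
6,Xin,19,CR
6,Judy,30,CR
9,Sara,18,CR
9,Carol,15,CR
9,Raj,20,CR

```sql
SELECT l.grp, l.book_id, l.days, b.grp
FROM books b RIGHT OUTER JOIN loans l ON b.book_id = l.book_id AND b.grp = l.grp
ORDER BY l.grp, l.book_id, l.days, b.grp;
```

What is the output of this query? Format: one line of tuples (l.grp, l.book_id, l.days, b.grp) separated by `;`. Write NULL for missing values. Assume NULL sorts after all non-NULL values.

(CR, 3, 25, CR); (CR, 3, 25, CR); (CR, 6, 14, NULL); (CR, 6, 19, NULL); (CR, 6, 30, NULL); (CR, 6, 30, NULL); (CR, 9, 15, NULL); (CR, 9, 18, NULL); (CR, 9, 20, NULL); (QE, 1, 23, NULL)

RIGHT JOIN keeps every row from `loans`; unmatched rows get NULL for `books`'s columns.
Matching on b.book_id = l.book_id AND b.grp = l.grp. A NULL in a compared column never satisfies the condition.
Matched pairs: 2; unmatched l rows kept: 8.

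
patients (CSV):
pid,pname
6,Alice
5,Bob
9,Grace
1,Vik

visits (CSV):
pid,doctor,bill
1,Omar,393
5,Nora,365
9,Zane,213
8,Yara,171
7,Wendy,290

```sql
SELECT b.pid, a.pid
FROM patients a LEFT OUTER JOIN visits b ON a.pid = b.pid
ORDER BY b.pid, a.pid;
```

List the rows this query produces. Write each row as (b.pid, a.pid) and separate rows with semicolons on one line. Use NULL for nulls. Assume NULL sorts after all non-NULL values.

(1, 1); (5, 5); (9, 9); (NULL, 6)

LEFT JOIN keeps every row from `patients`; unmatched rows get NULL for `visits`'s columns.
Matching on a.pid = b.pid.
- a (pid=6) has no partner → padded with NULL.
- a (pid=5) pairs with 1 row(s) of b.
- a (pid=9) pairs with 1 row(s) of b.
- a (pid=1) pairs with 1 row(s) of b.
After projecting and ordering:
b.pid | a.pid
1 | 1
5 | 5
9 | 9
NULL | 6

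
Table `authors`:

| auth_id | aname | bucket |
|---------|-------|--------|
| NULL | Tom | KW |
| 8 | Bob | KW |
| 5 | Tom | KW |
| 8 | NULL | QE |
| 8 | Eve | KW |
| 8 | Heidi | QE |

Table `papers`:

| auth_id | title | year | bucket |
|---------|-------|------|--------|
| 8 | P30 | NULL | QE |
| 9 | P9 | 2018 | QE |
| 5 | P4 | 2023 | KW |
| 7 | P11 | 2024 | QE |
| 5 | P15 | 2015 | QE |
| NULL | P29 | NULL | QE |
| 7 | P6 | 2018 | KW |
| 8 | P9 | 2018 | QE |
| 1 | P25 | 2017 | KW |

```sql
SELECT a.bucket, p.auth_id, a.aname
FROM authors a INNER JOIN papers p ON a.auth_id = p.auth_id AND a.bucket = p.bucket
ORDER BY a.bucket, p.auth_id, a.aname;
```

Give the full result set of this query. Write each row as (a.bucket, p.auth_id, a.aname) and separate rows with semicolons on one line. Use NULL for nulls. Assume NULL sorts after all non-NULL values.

INNER JOIN keeps only pairs where the ON condition holds.
Matching on a.auth_id = p.auth_id AND a.bucket = p.bucket. A NULL in a compared column never satisfies the condition.
- a (auth_id=NULL, bucket=KW) has no partner → excluded.
- a (auth_id=8, bucket=KW) has no partner → excluded.
- a (auth_id=5, bucket=KW) pairs with 1 row(s) of p.
- a (auth_id=8, bucket=QE) pairs with 2 row(s) of p.
- a (auth_id=8, bucket=KW) has no partner → excluded.
- a (auth_id=8, bucket=QE) pairs with 2 row(s) of p.
After projecting and ordering:
a.bucket | p.auth_id | a.aname
KW | 5 | Tom
QE | 8 | Heidi
QE | 8 | Heidi
QE | 8 | NULL
QE | 8 | NULL

(KW, 5, Tom); (QE, 8, Heidi); (QE, 8, Heidi); (QE, 8, NULL); (QE, 8, NULL)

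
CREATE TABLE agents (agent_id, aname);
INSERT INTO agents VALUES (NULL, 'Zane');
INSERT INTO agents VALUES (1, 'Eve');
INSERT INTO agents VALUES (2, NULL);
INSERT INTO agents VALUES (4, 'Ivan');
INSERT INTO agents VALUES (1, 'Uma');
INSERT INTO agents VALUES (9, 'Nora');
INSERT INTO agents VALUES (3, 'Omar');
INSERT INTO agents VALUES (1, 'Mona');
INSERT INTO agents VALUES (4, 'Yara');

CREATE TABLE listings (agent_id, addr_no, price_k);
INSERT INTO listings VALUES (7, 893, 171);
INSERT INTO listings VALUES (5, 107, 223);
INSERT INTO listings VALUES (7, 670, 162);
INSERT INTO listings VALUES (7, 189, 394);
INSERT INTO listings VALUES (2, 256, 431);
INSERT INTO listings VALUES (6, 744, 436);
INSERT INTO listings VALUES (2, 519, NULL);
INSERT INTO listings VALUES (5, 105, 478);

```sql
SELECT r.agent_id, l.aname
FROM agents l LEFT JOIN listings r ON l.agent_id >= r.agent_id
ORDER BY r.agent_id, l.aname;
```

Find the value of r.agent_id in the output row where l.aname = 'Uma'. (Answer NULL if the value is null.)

LEFT JOIN keeps every row from `agents`; unmatched rows get NULL for `listings`'s columns.
Matching on l.agent_id >= r.agent_id. A NULL in a compared column never satisfies the condition.
Matched pairs: 16; unmatched l rows kept: 4.

NULL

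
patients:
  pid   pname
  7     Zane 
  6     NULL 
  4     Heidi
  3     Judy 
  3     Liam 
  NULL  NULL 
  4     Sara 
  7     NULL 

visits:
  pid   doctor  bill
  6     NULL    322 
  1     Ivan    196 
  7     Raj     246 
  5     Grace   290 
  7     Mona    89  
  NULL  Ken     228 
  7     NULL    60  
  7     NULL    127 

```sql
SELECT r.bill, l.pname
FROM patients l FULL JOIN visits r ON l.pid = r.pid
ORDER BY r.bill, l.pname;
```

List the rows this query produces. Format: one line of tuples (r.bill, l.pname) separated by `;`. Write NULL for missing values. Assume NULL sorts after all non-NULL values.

FULL OUTER JOIN keeps every row from both sides; unmatched rows get NULL for the other side's columns.
Matching on l.pid = r.pid. A NULL in a compared column never satisfies the condition.
- pid=7: 4 matching r row(s), so 4 row(s) emitted.
- pid=6: 1 matching r row(s), so 1 row(s) emitted.
- pid=4: no r row matches, row kept with r columns NULL.
- pid=3: no r row matches, row kept with r columns NULL.
- pid=3: no r row matches, row kept with r columns NULL.
- pid=NULL: no r row matches, row kept with r columns NULL.
- pid=4: no r row matches, row kept with r columns NULL.
- pid=7: 4 matching r row(s), so 4 row(s) emitted.
- 3 r row(s) had no l match → kept, l columns NULL.

(60, Zane); (60, NULL); (89, Zane); (89, NULL); (127, Zane); (127, NULL); (196, NULL); (228, NULL); (246, Zane); (246, NULL); (290, NULL); (322, NULL); (NULL, Heidi); (NULL, Judy); (NULL, Liam); (NULL, Sara); (NULL, NULL)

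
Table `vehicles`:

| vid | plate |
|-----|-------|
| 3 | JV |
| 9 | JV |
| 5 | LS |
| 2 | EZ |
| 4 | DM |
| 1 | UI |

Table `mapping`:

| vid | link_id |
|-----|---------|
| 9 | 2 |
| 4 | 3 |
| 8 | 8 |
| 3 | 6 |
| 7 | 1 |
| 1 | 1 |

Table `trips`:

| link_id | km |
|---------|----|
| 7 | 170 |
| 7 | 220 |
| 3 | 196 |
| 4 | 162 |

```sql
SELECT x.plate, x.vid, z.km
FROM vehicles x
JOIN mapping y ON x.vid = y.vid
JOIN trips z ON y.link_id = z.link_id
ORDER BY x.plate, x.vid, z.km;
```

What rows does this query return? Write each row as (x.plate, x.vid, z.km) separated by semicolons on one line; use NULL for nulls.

(DM, 4, 196)

Evaluate left to right. First `vehicles x INNER JOIN mapping y` on vid: 4 row(s).
Then INNER JOIN `trips z` on link_id: keep only rows whose y.link_id appears in z.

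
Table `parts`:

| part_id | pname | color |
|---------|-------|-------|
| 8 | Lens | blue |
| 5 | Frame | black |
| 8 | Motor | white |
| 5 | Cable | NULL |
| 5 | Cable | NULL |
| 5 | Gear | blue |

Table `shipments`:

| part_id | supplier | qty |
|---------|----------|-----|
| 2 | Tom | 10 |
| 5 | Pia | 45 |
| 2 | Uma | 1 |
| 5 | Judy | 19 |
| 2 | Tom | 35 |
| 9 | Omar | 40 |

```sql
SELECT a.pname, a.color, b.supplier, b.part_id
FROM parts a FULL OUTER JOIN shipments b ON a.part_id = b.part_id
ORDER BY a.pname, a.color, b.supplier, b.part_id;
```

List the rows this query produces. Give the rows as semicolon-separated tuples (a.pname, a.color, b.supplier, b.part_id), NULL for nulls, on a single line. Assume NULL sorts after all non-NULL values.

(Cable, NULL, Judy, 5); (Cable, NULL, Judy, 5); (Cable, NULL, Pia, 5); (Cable, NULL, Pia, 5); (Frame, black, Judy, 5); (Frame, black, Pia, 5); (Gear, blue, Judy, 5); (Gear, blue, Pia, 5); (Lens, blue, NULL, NULL); (Motor, white, NULL, NULL); (NULL, NULL, Omar, 9); (NULL, NULL, Tom, 2); (NULL, NULL, Tom, 2); (NULL, NULL, Uma, 2)

FULL OUTER JOIN keeps every row from both sides; unmatched rows get NULL for the other side's columns.
Matching on a.part_id = b.part_id.
Matched pairs: 8; unmatched a rows kept: 2; unmatched b rows kept: 4.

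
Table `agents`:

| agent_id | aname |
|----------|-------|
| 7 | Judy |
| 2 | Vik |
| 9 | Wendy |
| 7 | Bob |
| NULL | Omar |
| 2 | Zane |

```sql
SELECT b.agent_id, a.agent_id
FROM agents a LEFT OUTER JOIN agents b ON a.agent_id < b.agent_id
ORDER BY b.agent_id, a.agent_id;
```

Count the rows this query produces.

LEFT JOIN keeps every row from `agents a`; unmatched rows get NULL for `agents b`'s columns.
Matching on a.agent_id < b.agent_id. A NULL in a compared column never satisfies the condition.
Matched pairs: 8; unmatched a rows kept: 2.
Total: 8 matched + 2 padded = 10 rows.

10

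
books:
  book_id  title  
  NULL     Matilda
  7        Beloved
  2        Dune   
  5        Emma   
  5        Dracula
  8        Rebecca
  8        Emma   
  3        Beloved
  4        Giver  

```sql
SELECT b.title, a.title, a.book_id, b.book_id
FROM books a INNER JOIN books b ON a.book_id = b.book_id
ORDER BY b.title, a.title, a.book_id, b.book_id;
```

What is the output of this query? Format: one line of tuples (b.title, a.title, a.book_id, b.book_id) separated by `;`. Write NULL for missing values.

INNER JOIN keeps only pairs where the ON condition holds.
Matching on a.book_id = b.book_id. A NULL in a compared column never satisfies the condition.
- a (book_id=NULL) has no partner → excluded.
- a (book_id=7) pairs with 1 row(s) of b.
- a (book_id=2) pairs with 1 row(s) of b.
- a (book_id=5) pairs with 2 row(s) of b.
- a (book_id=5) pairs with 2 row(s) of b.
- a (book_id=8) pairs with 2 row(s) of b.
- a (book_id=8) pairs with 2 row(s) of b.
- a (book_id=3) pairs with 1 row(s) of b.
- a (book_id=4) pairs with 1 row(s) of b.

(Beloved, Beloved, 3, 3); (Beloved, Beloved, 7, 7); (Dracula, Dracula, 5, 5); (Dracula, Emma, 5, 5); (Dune, Dune, 2, 2); (Emma, Dracula, 5, 5); (Emma, Emma, 5, 5); (Emma, Emma, 8, 8); (Emma, Rebecca, 8, 8); (Giver, Giver, 4, 4); (Rebecca, Emma, 8, 8); (Rebecca, Rebecca, 8, 8)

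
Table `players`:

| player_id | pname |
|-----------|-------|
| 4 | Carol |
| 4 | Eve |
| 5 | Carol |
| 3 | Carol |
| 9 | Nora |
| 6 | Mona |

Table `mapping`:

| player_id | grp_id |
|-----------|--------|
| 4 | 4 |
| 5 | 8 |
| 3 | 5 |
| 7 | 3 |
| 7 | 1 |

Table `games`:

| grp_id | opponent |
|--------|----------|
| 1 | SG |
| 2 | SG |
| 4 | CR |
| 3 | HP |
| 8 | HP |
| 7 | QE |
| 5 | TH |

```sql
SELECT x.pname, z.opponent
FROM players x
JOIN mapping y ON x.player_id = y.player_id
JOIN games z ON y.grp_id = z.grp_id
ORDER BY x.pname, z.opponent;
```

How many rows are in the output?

4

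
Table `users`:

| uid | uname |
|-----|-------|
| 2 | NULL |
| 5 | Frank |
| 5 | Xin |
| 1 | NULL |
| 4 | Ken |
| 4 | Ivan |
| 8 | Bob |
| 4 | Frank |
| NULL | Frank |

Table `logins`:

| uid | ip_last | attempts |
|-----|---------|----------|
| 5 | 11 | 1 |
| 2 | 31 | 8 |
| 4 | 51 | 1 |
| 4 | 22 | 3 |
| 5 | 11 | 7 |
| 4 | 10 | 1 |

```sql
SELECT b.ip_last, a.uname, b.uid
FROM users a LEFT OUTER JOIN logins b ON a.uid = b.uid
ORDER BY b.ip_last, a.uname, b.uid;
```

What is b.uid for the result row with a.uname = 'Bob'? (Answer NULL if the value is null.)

NULL

LEFT JOIN keeps every row from `users`; unmatched rows get NULL for `logins`'s columns.
Matching on a.uid = b.uid. A NULL in a compared column never satisfies the condition.
Matched pairs: 14; unmatched a rows kept: 3.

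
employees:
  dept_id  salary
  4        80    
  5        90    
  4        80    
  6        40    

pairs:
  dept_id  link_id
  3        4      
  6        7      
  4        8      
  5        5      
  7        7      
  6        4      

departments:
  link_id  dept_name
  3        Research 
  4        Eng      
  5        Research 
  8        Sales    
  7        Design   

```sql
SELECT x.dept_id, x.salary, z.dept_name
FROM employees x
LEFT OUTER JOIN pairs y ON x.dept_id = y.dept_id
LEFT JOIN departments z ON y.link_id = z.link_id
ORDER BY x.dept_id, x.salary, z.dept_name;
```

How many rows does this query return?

5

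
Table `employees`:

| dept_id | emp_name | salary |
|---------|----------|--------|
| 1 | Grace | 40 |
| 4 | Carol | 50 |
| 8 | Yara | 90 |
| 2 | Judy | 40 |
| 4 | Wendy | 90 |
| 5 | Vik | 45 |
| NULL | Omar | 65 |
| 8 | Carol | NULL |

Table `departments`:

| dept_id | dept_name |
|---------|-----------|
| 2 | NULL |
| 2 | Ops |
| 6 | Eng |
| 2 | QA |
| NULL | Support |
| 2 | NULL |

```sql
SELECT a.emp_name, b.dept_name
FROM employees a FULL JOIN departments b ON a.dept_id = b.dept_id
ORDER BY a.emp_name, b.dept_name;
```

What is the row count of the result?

13

FULL OUTER JOIN keeps every row from both sides; unmatched rows get NULL for the other side's columns.
Matching on a.dept_id = b.dept_id. A NULL in a compared column never satisfies the condition.
- a row (dept_id=1): no match → kept, b columns NULL.
- a row (dept_id=4): no match → kept, b columns NULL.
- a row (dept_id=8): no match → kept, b columns NULL.
- a row (dept_id=2): matches 4 b row(s) → 4 output row(s).
- a row (dept_id=4): no match → kept, b columns NULL.
- a row (dept_id=5): no match → kept, b columns NULL.
- a row (dept_id=NULL): no match → kept, b columns NULL.
- a row (dept_id=8): no match → kept, b columns NULL.
- plus 2 unmatched b row(s), each kept with NULL a columns.
Total: 4 matched + 9 padded = 13 rows.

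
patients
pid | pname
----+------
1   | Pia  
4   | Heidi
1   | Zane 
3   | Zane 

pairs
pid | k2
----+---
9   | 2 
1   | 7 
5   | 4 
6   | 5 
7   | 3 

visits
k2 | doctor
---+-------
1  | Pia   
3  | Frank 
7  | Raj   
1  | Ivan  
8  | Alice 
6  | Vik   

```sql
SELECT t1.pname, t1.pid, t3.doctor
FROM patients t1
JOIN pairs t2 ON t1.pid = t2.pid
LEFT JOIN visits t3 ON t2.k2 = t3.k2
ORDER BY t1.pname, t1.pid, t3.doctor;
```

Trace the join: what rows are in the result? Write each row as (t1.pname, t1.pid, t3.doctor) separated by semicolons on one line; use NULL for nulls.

(Pia, 1, Raj); (Zane, 1, Raj)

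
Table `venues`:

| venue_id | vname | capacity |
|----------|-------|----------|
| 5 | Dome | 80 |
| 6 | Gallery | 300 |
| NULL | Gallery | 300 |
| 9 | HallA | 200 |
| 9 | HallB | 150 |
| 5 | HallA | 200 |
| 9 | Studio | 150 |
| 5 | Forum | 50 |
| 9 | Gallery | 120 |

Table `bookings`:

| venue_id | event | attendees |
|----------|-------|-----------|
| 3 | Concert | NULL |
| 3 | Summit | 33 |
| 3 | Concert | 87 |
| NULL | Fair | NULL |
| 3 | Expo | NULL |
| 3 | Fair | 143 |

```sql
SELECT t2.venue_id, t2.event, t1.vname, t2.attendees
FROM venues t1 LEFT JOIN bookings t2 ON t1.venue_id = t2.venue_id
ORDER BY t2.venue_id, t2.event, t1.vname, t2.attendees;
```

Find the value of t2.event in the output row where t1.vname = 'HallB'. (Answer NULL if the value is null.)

NULL

LEFT JOIN keeps every row from `venues`; unmatched rows get NULL for `bookings`'s columns.
Matching on t1.venue_id = t2.venue_id. A NULL in a compared column never satisfies the condition.
- t1[0] venue_id=5 → no match; kept with NULLs on the t2 side.
- t1[1] venue_id=6 → no match; kept with NULLs on the t2 side.
- t1[2] venue_id=NULL → no match; kept with NULLs on the t2 side.
- t1[3] venue_id=9 → no match; kept with NULLs on the t2 side.
- t1[4] venue_id=9 → no match; kept with NULLs on the t2 side.
- t1[5] venue_id=5 → no match; kept with NULLs on the t2 side.
- t1[6] venue_id=9 → no match; kept with NULLs on the t2 side.
- t1[7] venue_id=5 → no match; kept with NULLs on the t2 side.
- t1[8] venue_id=9 → no match; kept with NULLs on the t2 side.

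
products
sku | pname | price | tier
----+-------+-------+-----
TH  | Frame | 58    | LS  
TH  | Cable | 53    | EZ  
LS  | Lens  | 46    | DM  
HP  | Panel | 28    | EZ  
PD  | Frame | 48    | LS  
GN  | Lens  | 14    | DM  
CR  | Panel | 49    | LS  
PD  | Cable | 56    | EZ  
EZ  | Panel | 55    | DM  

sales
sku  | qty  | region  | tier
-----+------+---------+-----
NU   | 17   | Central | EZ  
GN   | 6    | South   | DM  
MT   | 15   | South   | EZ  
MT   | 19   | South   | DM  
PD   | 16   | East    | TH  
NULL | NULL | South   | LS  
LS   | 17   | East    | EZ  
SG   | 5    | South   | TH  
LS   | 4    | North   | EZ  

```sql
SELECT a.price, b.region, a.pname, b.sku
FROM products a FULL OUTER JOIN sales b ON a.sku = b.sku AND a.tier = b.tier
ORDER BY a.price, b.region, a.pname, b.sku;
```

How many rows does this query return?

17

FULL OUTER JOIN keeps every row from both sides; unmatched rows get NULL for the other side's columns.
Matching on a.sku = b.sku AND a.tier = b.tier. A NULL in a compared column never satisfies the condition.
- a (sku=TH, tier=LS) has no partner → padded with NULL.
- a (sku=TH, tier=EZ) has no partner → padded with NULL.
- a (sku=LS, tier=DM) has no partner → padded with NULL.
- a (sku=HP, tier=EZ) has no partner → padded with NULL.
- a (sku=PD, tier=LS) has no partner → padded with NULL.
- a (sku=GN, tier=DM) pairs with 1 row(s) of b.
- a (sku=CR, tier=LS) has no partner → padded with NULL.
- a (sku=PD, tier=EZ) has no partner → padded with NULL.
- a (sku=EZ, tier=DM) has no partner → padded with NULL.
- 8 row(s) from b found no a partner → padded with NULL.
Total: 1 matched + 16 padded = 17 rows.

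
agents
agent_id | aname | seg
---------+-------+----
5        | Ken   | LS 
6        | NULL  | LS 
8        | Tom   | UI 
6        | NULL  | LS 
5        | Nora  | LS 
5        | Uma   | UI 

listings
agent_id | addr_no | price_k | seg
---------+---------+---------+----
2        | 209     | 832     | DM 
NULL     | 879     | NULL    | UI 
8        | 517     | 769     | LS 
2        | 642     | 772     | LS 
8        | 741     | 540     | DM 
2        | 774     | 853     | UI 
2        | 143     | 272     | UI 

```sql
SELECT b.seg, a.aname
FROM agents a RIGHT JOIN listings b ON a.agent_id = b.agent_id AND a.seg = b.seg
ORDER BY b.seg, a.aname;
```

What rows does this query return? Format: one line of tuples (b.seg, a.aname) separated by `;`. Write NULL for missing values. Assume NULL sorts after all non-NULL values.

(DM, NULL); (DM, NULL); (LS, NULL); (LS, NULL); (UI, NULL); (UI, NULL); (UI, NULL)

RIGHT JOIN keeps every row from `listings`; unmatched rows get NULL for `agents`'s columns.
Matching on a.agent_id = b.agent_id AND a.seg = b.seg. A NULL in a compared column never satisfies the condition.
Matched pairs: 0; unmatched b rows kept: 7.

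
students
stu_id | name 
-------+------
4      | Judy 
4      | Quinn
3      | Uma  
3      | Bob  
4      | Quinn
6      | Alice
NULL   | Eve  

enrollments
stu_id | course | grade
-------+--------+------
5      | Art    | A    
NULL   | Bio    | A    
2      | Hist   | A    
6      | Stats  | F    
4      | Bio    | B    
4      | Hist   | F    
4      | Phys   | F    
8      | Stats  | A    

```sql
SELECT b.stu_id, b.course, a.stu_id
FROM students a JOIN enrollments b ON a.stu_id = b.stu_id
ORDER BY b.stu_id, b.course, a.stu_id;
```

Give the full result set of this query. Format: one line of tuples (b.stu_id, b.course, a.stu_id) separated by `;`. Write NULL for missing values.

(4, Bio, 4); (4, Bio, 4); (4, Bio, 4); (4, Hist, 4); (4, Hist, 4); (4, Hist, 4); (4, Phys, 4); (4, Phys, 4); (4, Phys, 4); (6, Stats, 6)

INNER JOIN keeps only pairs where the ON condition holds.
Matching on a.stu_id = b.stu_id. A NULL in a compared column never satisfies the condition.
- stu_id=4: 3 matching b row(s), so 3 row(s) emitted.
- stu_id=4: 3 matching b row(s), so 3 row(s) emitted.
- stu_id=3: no matching b row, dropped.
- stu_id=3: no matching b row, dropped.
- stu_id=4: 3 matching b row(s), so 3 row(s) emitted.
- stu_id=6: 1 matching b row(s), so 1 row(s) emitted.
- stu_id=NULL: no matching b row, dropped.
After projecting and ordering:
b.stu_id | b.course | a.stu_id
4 | Bio | 4
4 | Bio | 4
4 | Bio | 4
4 | Hist | 4
4 | Hist | 4
4 | Hist | 4
4 | Phys | 4
4 | Phys | 4
4 | Phys | 4
6 | Stats | 6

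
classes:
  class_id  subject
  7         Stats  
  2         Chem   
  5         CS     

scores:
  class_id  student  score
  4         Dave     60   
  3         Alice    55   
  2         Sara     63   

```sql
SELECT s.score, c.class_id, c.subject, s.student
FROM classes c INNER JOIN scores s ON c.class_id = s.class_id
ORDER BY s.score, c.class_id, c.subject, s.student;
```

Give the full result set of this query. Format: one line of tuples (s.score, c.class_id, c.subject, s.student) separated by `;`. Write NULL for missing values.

(63, 2, Chem, Sara)

INNER JOIN keeps only pairs where the ON condition holds.
Matching on c.class_id = s.class_id.
- c row (class_id=7): no match → dropped.
- c row (class_id=2): matches 1 s row(s) → 1 output row(s).
- c row (class_id=5): no match → dropped.
After projecting and ordering:
s.score | c.class_id | c.subject | s.student
63 | 2 | Chem | Sara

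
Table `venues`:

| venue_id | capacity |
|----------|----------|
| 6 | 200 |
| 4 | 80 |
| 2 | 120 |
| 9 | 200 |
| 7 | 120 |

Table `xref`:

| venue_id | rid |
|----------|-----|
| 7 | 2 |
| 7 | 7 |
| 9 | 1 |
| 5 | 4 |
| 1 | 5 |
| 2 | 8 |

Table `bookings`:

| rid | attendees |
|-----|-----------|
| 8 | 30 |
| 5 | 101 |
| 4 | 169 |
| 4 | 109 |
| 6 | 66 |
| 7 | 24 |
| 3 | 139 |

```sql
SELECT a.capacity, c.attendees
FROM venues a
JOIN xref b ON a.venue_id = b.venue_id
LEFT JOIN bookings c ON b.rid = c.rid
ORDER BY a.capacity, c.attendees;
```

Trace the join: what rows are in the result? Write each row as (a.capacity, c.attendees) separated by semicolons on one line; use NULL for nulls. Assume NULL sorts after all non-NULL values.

Evaluate left to right. First `venues a INNER JOIN xref b` on venue_id: 4 row(s).
Then LEFT JOIN `bookings c` on rid: each of those 4 rows is kept; rows whose b.rid has no match in c get NULL for c's columns.

(120, 24); (120, 30); (120, NULL); (200, NULL)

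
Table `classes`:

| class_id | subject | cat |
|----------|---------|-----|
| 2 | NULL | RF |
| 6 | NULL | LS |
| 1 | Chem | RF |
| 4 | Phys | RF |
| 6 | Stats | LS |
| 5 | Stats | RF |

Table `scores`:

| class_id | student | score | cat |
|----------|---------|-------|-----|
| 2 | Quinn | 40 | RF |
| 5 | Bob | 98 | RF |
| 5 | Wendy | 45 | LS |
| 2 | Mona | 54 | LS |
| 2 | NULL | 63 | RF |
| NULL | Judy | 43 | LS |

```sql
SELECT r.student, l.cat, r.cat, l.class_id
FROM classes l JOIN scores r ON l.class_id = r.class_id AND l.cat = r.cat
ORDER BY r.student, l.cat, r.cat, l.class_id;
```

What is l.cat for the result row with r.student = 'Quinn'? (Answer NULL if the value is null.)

INNER JOIN keeps only pairs where the ON condition holds.
Matching on l.class_id = r.class_id AND l.cat = r.cat. A NULL in a compared column never satisfies the condition.
- l[0] class_id=2, cat=RF → 2 match(es) in r → 2 row(s).
- l[1] class_id=6, cat=LS → no match; dropped.
- l[2] class_id=1, cat=RF → no match; dropped.
- l[3] class_id=4, cat=RF → no match; dropped.
- l[4] class_id=6, cat=LS → no match; dropped.
- l[5] class_id=5, cat=RF → 1 match(es) in r → 1 row(s).

RF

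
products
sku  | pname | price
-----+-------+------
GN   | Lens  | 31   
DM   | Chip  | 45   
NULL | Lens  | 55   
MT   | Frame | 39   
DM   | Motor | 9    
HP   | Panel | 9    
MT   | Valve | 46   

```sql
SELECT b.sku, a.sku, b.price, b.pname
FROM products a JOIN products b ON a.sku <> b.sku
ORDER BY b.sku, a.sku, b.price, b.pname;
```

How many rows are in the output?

26

INNER JOIN keeps only pairs where the ON condition holds.
Matching on a.sku <> b.sku. A NULL in a compared column never satisfies the condition.
- a row (sku=GN): matches 5 b row(s) → 5 output row(s).
- a row (sku=DM): matches 4 b row(s) → 4 output row(s).
- a row (sku=NULL): no match → dropped.
- a row (sku=MT): matches 4 b row(s) → 4 output row(s).
- a row (sku=DM): matches 4 b row(s) → 4 output row(s).
- a row (sku=HP): matches 5 b row(s) → 5 output row(s).
- a row (sku=MT): matches 4 b row(s) → 4 output row(s).
Total: 26 rows.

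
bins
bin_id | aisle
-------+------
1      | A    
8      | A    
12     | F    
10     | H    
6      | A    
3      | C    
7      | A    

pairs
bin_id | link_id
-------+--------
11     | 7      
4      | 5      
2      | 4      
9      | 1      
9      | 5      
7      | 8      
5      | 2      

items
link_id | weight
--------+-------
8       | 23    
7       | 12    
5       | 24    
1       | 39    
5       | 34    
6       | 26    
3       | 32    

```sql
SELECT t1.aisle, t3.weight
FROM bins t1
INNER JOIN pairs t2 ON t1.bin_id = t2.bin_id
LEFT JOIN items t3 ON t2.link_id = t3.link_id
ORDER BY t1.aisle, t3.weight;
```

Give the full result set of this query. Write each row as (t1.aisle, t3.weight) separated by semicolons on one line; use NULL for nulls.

(A, 23)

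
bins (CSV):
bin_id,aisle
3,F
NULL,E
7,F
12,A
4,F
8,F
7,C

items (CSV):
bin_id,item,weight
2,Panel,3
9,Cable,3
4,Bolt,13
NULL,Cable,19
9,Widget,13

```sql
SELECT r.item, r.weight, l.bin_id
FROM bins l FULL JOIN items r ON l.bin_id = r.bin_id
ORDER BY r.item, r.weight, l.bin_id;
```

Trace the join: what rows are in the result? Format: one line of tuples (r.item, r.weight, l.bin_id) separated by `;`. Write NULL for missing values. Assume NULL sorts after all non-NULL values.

FULL OUTER JOIN keeps every row from both sides; unmatched rows get NULL for the other side's columns.
Matching on l.bin_id = r.bin_id. A NULL in a compared column never satisfies the condition.
Matched pairs: 1; unmatched l rows kept: 6; unmatched r rows kept: 4.

(Bolt, 13, 4); (Cable, 3, NULL); (Cable, 19, NULL); (Panel, 3, NULL); (Widget, 13, NULL); (NULL, NULL, 3); (NULL, NULL, 7); (NULL, NULL, 7); (NULL, NULL, 8); (NULL, NULL, 12); (NULL, NULL, NULL)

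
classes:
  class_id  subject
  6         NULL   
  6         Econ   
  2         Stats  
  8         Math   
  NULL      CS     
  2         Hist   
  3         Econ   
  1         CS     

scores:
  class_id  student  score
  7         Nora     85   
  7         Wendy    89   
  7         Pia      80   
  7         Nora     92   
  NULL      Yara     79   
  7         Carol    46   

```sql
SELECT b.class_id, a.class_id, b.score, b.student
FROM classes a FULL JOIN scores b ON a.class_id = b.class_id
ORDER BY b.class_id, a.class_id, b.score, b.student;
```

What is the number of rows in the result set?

FULL OUTER JOIN keeps every row from both sides; unmatched rows get NULL for the other side's columns.
Matching on a.class_id = b.class_id. A NULL in a compared column never satisfies the condition.
- class_id=6: no b row matches, row kept with b columns NULL.
- class_id=6: no b row matches, row kept with b columns NULL.
- class_id=2: no b row matches, row kept with b columns NULL.
- class_id=8: no b row matches, row kept with b columns NULL.
- class_id=NULL: no b row matches, row kept with b columns NULL.
- class_id=2: no b row matches, row kept with b columns NULL.
- class_id=3: no b row matches, row kept with b columns NULL.
- class_id=1: no b row matches, row kept with b columns NULL.
- plus 6 unmatched b row(s), each kept with NULL a columns.
Total: 0 matched + 14 padded = 14 rows.

14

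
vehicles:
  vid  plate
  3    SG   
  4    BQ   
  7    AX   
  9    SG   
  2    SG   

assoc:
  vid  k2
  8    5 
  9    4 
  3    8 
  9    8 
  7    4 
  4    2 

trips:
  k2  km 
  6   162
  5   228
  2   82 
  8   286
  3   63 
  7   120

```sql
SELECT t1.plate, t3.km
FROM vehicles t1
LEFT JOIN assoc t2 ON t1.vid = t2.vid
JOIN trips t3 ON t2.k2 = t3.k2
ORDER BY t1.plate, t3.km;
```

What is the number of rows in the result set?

3

Joins associate left-to-right: vehicles LEFT JOIN assoc on vid gives 6 intermediate row(s).
Then INNER JOIN `trips t3` on k2: keep only rows whose t2.k2 appears in t3.
Result: 3 row(s).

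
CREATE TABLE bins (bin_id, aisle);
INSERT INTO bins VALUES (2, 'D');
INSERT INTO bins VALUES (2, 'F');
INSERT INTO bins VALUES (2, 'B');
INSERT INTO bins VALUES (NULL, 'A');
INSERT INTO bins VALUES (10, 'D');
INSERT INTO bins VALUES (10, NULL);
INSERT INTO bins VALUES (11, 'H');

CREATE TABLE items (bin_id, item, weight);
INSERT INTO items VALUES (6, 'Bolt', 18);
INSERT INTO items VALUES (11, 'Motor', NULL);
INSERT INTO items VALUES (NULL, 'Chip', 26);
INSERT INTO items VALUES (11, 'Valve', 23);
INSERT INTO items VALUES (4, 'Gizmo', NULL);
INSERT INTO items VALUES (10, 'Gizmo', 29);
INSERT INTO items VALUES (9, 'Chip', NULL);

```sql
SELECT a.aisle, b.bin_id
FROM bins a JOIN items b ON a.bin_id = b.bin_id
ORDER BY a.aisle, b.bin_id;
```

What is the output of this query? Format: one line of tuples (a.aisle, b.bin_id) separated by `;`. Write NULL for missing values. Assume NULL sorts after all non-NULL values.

(D, 10); (H, 11); (H, 11); (NULL, 10)

INNER JOIN keeps only pairs where the ON condition holds.
Matching on a.bin_id = b.bin_id. A NULL in a compared column never satisfies the condition.
- a[0] bin_id=2 → no match; dropped.
- a[1] bin_id=2 → no match; dropped.
- a[2] bin_id=2 → no match; dropped.
- a[3] bin_id=NULL → no match; dropped.
- a[4] bin_id=10 → 1 match(es) in b → 1 row(s).
- a[5] bin_id=10 → 1 match(es) in b → 1 row(s).
- a[6] bin_id=11 → 2 match(es) in b → 2 row(s).
After projecting and ordering:
a.aisle | b.bin_id
D | 10
H | 11
H | 11
NULL | 10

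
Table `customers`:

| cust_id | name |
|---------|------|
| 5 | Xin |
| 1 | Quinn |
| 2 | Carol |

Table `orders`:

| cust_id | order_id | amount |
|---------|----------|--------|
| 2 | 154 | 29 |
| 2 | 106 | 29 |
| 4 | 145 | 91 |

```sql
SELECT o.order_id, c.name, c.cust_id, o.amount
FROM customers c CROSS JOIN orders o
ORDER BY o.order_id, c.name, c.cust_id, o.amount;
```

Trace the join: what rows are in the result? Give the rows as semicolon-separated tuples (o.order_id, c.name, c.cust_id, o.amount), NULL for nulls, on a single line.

CROSS JOIN pairs every row of `customers` with every row of `orders`: 3 × 3 = 9 rows.
After projecting and ordering:
o.order_id | c.name | c.cust_id | o.amount
106 | Carol | 2 | 29
106 | Quinn | 1 | 29
106 | Xin | 5 | 29
145 | Carol | 2 | 91
145 | Quinn | 1 | 91
145 | Xin | 5 | 91
154 | Carol | 2 | 29
154 | Quinn | 1 | 29
154 | Xin | 5 | 29

(106, Carol, 2, 29); (106, Quinn, 1, 29); (106, Xin, 5, 29); (145, Carol, 2, 91); (145, Quinn, 1, 91); (145, Xin, 5, 91); (154, Carol, 2, 29); (154, Quinn, 1, 29); (154, Xin, 5, 29)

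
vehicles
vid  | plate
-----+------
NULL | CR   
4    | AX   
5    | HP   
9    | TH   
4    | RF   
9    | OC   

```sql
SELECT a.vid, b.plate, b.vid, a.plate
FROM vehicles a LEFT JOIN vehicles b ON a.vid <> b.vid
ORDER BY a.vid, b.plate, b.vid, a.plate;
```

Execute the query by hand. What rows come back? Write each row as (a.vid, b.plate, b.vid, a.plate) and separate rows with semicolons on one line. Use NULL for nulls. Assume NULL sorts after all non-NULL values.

(4, HP, 5, AX); (4, HP, 5, RF); (4, OC, 9, AX); (4, OC, 9, RF); (4, TH, 9, AX); (4, TH, 9, RF); (5, AX, 4, HP); (5, OC, 9, HP); (5, RF, 4, HP); (5, TH, 9, HP); (9, AX, 4, OC); (9, AX, 4, TH); (9, HP, 5, OC); (9, HP, 5, TH); (9, RF, 4, OC); (9, RF, 4, TH); (NULL, NULL, NULL, CR)

LEFT JOIN keeps every row from `vehicles a`; unmatched rows get NULL for `vehicles b`'s columns.
Matching on a.vid <> b.vid. A NULL in a compared column never satisfies the condition.
- vid=NULL: no b row matches, row kept with b columns NULL.
- vid=4: 3 matching b row(s), so 3 row(s) emitted.
- vid=5: 4 matching b row(s), so 4 row(s) emitted.
- vid=9: 3 matching b row(s), so 3 row(s) emitted.
- vid=4: 3 matching b row(s), so 3 row(s) emitted.
- vid=9: 3 matching b row(s), so 3 row(s) emitted.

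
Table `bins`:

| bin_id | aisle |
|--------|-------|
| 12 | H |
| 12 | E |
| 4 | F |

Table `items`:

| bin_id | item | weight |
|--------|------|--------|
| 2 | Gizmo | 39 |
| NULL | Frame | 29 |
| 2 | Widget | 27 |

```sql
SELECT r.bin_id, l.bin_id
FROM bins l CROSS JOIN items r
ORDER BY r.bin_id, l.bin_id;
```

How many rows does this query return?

CROSS JOIN pairs every row of `bins` with every row of `items`: 3 × 3 = 9 rows.

9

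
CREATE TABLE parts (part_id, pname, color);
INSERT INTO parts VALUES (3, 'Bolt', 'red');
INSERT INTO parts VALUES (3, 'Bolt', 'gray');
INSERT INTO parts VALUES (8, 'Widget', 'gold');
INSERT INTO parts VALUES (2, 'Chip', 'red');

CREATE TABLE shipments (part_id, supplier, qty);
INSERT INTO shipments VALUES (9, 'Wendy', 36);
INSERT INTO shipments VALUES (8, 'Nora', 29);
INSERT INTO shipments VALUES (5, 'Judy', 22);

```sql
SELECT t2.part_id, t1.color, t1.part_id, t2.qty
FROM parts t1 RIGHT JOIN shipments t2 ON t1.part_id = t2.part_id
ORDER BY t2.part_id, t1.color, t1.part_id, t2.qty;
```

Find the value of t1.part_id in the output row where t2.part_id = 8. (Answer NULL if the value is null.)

RIGHT JOIN keeps every row from `shipments`; unmatched rows get NULL for `parts`'s columns.
Matching on t1.part_id = t2.part_id.
- part_id=3: no matching t2 row.
- part_id=3: no matching t2 row.
- part_id=8: 1 matching t2 row(s), so 1 row(s) emitted.
- part_id=2: no matching t2 row.
- 2 t2 row(s) had no t1 match → kept, t1 columns NULL.

8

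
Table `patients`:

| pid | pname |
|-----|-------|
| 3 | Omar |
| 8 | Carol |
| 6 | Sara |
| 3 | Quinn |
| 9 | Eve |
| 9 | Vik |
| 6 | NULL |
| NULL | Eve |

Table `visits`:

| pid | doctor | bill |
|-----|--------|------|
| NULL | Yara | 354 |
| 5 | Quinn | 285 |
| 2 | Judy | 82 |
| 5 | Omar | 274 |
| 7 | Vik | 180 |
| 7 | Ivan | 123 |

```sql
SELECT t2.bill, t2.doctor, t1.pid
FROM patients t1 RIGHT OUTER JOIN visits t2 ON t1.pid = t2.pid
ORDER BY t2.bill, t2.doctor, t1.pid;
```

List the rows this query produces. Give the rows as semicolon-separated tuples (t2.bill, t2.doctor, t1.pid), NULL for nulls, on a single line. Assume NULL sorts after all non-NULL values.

(82, Judy, NULL); (123, Ivan, NULL); (180, Vik, NULL); (274, Omar, NULL); (285, Quinn, NULL); (354, Yara, NULL)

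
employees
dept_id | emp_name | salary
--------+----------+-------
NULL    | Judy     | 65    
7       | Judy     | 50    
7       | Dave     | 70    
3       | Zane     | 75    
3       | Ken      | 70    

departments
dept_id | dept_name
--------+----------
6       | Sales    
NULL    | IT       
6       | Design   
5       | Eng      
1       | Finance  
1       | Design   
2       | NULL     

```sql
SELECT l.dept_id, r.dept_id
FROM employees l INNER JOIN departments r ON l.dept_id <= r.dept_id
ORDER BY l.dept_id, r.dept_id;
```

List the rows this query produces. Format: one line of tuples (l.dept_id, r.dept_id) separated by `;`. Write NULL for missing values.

(3, 5); (3, 5); (3, 6); (3, 6); (3, 6); (3, 6)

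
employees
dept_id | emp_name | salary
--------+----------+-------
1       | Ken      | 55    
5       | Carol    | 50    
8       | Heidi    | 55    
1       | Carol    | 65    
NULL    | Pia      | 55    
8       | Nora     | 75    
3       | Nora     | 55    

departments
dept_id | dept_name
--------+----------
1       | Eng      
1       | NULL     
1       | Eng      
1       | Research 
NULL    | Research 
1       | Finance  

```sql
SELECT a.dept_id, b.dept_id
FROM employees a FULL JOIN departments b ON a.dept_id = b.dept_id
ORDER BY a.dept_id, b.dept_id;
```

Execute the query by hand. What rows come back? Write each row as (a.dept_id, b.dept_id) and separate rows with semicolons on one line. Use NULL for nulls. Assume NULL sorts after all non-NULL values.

(1, 1); (1, 1); (1, 1); (1, 1); (1, 1); (1, 1); (1, 1); (1, 1); (1, 1); (1, 1); (3, NULL); (5, NULL); (8, NULL); (8, NULL); (NULL, NULL); (NULL, NULL)

FULL OUTER JOIN keeps every row from both sides; unmatched rows get NULL for the other side's columns.
Matching on a.dept_id = b.dept_id. A NULL in a compared column never satisfies the condition.
Matched pairs: 10; unmatched a rows kept: 5; unmatched b rows kept: 1.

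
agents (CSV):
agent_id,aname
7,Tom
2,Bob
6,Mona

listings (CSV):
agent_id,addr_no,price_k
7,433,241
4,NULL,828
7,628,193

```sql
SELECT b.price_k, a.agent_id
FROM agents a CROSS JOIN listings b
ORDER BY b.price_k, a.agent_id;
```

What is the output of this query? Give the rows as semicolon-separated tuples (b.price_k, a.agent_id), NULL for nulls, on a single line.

(193, 2); (193, 6); (193, 7); (241, 2); (241, 6); (241, 7); (828, 2); (828, 6); (828, 7)

CROSS JOIN pairs every row of `agents` with every row of `listings`: 3 × 3 = 9 rows.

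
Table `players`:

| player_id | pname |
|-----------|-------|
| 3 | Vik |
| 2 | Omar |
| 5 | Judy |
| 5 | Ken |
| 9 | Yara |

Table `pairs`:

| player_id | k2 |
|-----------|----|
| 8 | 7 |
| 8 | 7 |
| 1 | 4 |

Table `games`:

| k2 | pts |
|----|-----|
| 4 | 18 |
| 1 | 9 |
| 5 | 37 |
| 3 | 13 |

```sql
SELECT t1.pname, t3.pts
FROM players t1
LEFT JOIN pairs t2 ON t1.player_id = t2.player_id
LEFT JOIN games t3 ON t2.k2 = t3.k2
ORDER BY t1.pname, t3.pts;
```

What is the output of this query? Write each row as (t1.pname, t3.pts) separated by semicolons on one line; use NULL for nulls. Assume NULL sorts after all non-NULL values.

Step 1 — t1 LEFT JOIN t2 on player_id → 5 row(s).
Then LEFT JOIN `games t3` on k2: each of those 5 rows is kept; rows whose t2.k2 has no match in t3 get NULL for t3's columns.

(Judy, NULL); (Ken, NULL); (Omar, NULL); (Vik, NULL); (Yara, NULL)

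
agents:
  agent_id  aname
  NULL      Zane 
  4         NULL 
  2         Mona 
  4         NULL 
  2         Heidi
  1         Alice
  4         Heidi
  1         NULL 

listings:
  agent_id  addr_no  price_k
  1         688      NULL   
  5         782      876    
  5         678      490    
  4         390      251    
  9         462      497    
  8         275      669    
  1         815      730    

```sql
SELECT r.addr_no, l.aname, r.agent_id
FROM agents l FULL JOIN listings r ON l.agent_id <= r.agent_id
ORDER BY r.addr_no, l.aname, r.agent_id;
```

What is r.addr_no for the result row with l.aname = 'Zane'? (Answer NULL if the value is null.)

NULL

FULL OUTER JOIN keeps every row from both sides; unmatched rows get NULL for the other side's columns.
Matching on l.agent_id <= r.agent_id. A NULL in a compared column never satisfies the condition.
Matched pairs: 39; unmatched l rows kept: 1; unmatched r rows kept: 0.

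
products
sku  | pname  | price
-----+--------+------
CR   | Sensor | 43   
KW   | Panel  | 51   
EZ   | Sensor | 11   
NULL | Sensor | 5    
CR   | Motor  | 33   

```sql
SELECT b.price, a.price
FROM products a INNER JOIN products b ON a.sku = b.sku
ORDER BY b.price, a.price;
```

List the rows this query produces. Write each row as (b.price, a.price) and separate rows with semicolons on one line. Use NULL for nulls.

INNER JOIN keeps only pairs where the ON condition holds.
Matching on a.sku = b.sku. A NULL in a compared column never satisfies the condition.
Matched pairs: 6.

(11, 11); (33, 33); (33, 43); (43, 33); (43, 43); (51, 51)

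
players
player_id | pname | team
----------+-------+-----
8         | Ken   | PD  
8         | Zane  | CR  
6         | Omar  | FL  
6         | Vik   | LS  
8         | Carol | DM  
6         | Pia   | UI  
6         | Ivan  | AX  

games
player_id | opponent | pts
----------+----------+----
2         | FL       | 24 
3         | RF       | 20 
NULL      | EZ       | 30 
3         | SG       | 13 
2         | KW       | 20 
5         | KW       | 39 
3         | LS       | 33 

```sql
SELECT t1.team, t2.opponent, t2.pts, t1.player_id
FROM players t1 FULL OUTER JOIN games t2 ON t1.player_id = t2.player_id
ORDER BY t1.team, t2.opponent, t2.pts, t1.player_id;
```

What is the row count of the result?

14

FULL OUTER JOIN keeps every row from both sides; unmatched rows get NULL for the other side's columns.
Matching on t1.player_id = t2.player_id. A NULL in a compared column never satisfies the condition.
Matched pairs: 0; unmatched t1 rows kept: 7; unmatched t2 rows kept: 7.
Total: 0 matched + 14 padded = 14 rows.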